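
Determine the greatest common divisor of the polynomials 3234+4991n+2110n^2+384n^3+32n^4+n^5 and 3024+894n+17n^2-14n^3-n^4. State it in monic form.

Apply the Euclidean algorithm:
  n^5+32n^4+384n^3+2110n^2+4991n+3234 = (-n-18)(-n^4-14n^3+17n^2+894n+3024) + (149n^3+3310n^2+24107n+57666)
  -n^4-14n^3+17n^2+894n+3024 = (-(1/149)n+1224/22201)(149n^3+3310n^2+24107n+57666) + (-(82080/22201)n^2-(1067040/22201)n-3447360/22201)
  149n^3+3310n^2+24107n+57666 = (-(3307949/82080)n-30481973/82080)(-(82080/22201)n^2-(1067040/22201)n-3447360/22201) + (0)
Last nonzero remainder: -(82080/22201)n^2-(1067040/22201)n-3447360/22201. Dividing through by -82080/22201 gives the monic gcd n^2+13n+42.

42+13n+n^2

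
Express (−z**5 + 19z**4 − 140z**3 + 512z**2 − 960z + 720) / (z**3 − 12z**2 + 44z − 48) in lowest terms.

(−z**3 + 11z**2 − 40z + 60)/(z − 4)

Apply the Euclidean algorithm:
  −z**5 + 19z**4 − 140z**3 + 512z**2 − 960z + 720 = (−z**2 + 7z − 12)(z**3 − 12z**2 + 44z − 48) + (12z**2 − 96z + 144)
  z**3 − 12z**2 + 44z − 48 = ((1/12)z − 1/3)(12z**2 − 96z + 144) + (0)
Last nonzero remainder: 12z**2 − 96z + 144. Dividing through by 12 gives the monic gcd z**2 − 8z + 12.
Cancel z**2 − 8z + 12 from numerator and denominator to get the reduced form.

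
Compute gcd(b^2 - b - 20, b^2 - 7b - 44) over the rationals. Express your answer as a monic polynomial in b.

b + 4

Euclidean algorithm in ℚ[b]:
  b^2 - b - 20 = (b^2 - 7b - 44) + (6b + 24)
  b^2 - 7b - 44 = ((1/6)b - 11/6)(6b + 24) + (0)
Last nonzero remainder: 6b + 24. Dividing through by 6 gives the monic gcd b + 4.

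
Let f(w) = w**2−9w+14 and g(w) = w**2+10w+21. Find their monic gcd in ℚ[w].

1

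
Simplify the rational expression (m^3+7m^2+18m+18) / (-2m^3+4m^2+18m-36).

(-m^2-4m-6)/(2m^2-10m+12)

Repeated division with remainder:
  m^3+7m^2+18m+18 = (-1/2)(-2m^3+4m^2+18m-36) + (9m^2+27m)
  -2m^3+4m^2+18m-36 = (-(2/9)m+10/9)(9m^2+27m) + (-12m-36)
  9m^2+27m = (-(3/4)m)(-12m-36) + (0)
Last nonzero remainder: -12m-36. Dividing through by -12 gives the monic gcd m+3.
Cancel m+3 from numerator and denominator to get the reduced form.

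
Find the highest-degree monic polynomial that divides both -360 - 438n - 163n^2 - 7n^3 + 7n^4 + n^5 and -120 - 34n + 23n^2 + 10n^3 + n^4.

12 + 7n + n^2

Repeated division with remainder:
  n^5 + 7n^4 - 7n^3 - 163n^2 - 438n - 360 = (n - 3)(n^4 + 10n^3 + 23n^2 - 34n - 120) + (-60n^2 - 420n - 720)
  n^4 + 10n^3 + 23n^2 - 34n - 120 = (-(1/60)n^2 - (1/20)n + 1/6)(-60n^2 - 420n - 720) + (0)
Last nonzero remainder: -60n^2 - 420n - 720. Dividing through by -60 gives the monic gcd n^2 + 7n + 12.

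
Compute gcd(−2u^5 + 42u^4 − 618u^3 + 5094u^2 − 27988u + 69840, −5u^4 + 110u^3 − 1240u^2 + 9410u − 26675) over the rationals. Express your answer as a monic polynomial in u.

u^3 − 11u^2 + 127u − 485

Apply the Euclidean algorithm:
  −2u^5 + 42u^4 − 618u^3 + 5094u^2 − 27988u + 69840 = ((2/5)u + 2/5)(−5u^4 + 110u^3 − 1240u^2 + 9410u − 26675) + (−166u^3 + 1826u^2 − 21082u + 80510)
  −5u^4 + 110u^3 − 1240u^2 + 9410u − 26675 = ((5/166)u − 55/166)(−166u^3 + 1826u^2 − 21082u + 80510) + (0)
Last nonzero remainder: −166u^3 + 1826u^2 − 21082u + 80510. Dividing through by −166 gives the monic gcd u^3 − 11u^2 + 127u − 485.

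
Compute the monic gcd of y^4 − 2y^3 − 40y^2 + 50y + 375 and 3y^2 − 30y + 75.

y^2 − 10y + 25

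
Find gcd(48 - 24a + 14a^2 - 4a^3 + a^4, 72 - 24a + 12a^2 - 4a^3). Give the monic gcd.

Euclidean algorithm in ℚ[a]:
  a^4 - 4a^3 + 14a^2 - 24a + 48 = (-(1/4)a + 1/4)(-4a^3 + 12a^2 - 24a + 72) + (5a^2 + 30)
  -4a^3 + 12a^2 - 24a + 72 = (-(4/5)a + 12/5)(5a^2 + 30) + (0)
Last nonzero remainder: 5a^2 + 30. Dividing through by 5 gives the monic gcd a^2 + 6.

6 + a^2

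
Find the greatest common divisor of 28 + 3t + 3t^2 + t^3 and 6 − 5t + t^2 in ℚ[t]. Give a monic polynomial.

1

Euclidean algorithm in ℚ[t]:
  t^3 + 3t^2 + 3t + 28 = (t + 8)(t^2 − 5t + 6) + (37t − 20)
  t^2 − 5t + 6 = ((1/37)t − 165/1369)(37t − 20) + (4914/1369)
  37t − 20 = ((50653/4914)t − 13690/2457)(4914/1369) + (0)
The last nonzero remainder is the constant 4914/1369, so the polynomials are coprime and gcd = 1.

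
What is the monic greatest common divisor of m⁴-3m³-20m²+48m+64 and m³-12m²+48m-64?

m²-8m+16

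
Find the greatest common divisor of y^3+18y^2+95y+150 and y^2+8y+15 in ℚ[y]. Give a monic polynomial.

y^2+8y+15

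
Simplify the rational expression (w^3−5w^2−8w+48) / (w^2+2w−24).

Euclidean algorithm in ℚ[w]:
  w^3−5w^2−8w+48 = (w−7)(w^2+2w−24) + (30w−120)
  w^2+2w−24 = ((1/30)w+1/5)(30w−120) + (0)
Last nonzero remainder: 30w−120. Dividing through by 30 gives the monic gcd w−4.
Cancel w−4 from numerator and denominator to get the reduced form.

(w^2−w−12)/(w+6)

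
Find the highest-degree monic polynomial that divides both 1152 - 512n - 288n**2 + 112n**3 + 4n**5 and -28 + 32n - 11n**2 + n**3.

4 - 4n + n**2

By polynomial division,
  4n**5 + 112n**3 - 288n**2 - 512n + 1152 = (4n**2 + 44n + 468)(n**3 - 11n**2 + 32n - 28) + (3564n**2 - 14256n + 14256)
  n**3 - 11n**2 + 32n - 28 = ((1/3564)n - 7/3564)(3564n**2 - 14256n + 14256) + (0)
Last nonzero remainder: 3564n**2 - 14256n + 14256. Dividing through by 3564 gives the monic gcd n**2 - 4n + 4.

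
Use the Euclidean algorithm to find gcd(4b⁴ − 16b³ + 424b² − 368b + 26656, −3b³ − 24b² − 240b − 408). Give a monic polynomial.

b² + 6b + 68

Repeated division with remainder:
  4b⁴ − 16b³ + 424b² − 368b + 26656 = (−(4/3)b + 16)(−3b³ − 24b² − 240b − 408) + (488b² + 2928b + 33184)
  −3b³ − 24b² − 240b − 408 = (−(3/488)b − 3/244)(488b² + 2928b + 33184) + (0)
Last nonzero remainder: 488b² + 2928b + 33184. Dividing through by 488 gives the monic gcd b² + 6b + 68.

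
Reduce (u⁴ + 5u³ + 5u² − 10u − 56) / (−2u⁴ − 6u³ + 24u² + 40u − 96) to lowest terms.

Euclidean algorithm in ℚ[u]:
  u⁴ + 5u³ + 5u² − 10u − 56 = (−1/2)(−2u⁴ − 6u³ + 24u² + 40u − 96) + (2u³ + 17u² + 10u − 104)
  −2u⁴ − 6u³ + 24u² + 40u − 96 = (−u + 11/2)(2u³ + 17u² + 10u − 104) + (−(119/2)u² − 119u + 476)
  2u³ + 17u² + 10u − 104 = (−(4/119)u − 26/119)(−(119/2)u² − 119u + 476) + (0)
Last nonzero remainder: −(119/2)u² − 119u + 476. Dividing through by −119/2 gives the monic gcd u² + 2u − 8.
Cancel u² + 2u − 8 from numerator and denominator to get the reduced form.

(−u² − 3u − 7)/(2u² + 2u − 12)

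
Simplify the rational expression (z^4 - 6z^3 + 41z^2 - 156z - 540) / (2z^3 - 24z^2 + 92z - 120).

(z^3 + 41z + 90)/(2z^2 - 12z + 20)

Apply the Euclidean algorithm:
  z^4 - 6z^3 + 41z^2 - 156z - 540 = ((1/2)z + 3)(2z^3 - 24z^2 + 92z - 120) + (67z^2 - 372z - 180)
  2z^3 - 24z^2 + 92z - 120 = ((2/67)z - 864/4489)(67z^2 - 372z - 180) + ((115700/4489)z - 694200/4489)
  67z^2 - 372z - 180 = ((300763/115700)z + 13467/11570)((115700/4489)z - 694200/4489) + (0)
Last nonzero remainder: (115700/4489)z - 694200/4489. Dividing through by 115700/4489 gives the monic gcd z - 6.
Cancel z - 6 from numerator and denominator to get the reduced form.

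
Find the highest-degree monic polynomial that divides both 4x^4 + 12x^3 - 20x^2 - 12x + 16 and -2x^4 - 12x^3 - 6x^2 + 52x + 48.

Apply the Euclidean algorithm:
  4x^4 + 12x^3 - 20x^2 - 12x + 16 = (-2)(-2x^4 - 12x^3 - 6x^2 + 52x + 48) + (-12x^3 - 32x^2 + 92x + 112)
  -2x^4 - 12x^3 - 6x^2 + 52x + 48 = ((1/6)x + 5/9)(-12x^3 - 32x^2 + 92x + 112) + (-(32/9)x^2 - (160/9)x - 128/9)
  -12x^3 - 32x^2 + 92x + 112 = ((27/8)x - 63/8)(-(32/9)x^2 - (160/9)x - 128/9) + (0)
Last nonzero remainder: -(32/9)x^2 - (160/9)x - 128/9. Dividing through by -32/9 gives the monic gcd x^2 + 5x + 4.

x^2 + 5x + 4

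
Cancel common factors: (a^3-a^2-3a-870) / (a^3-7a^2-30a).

(a^2+9a+87)/(a^2+3a)

Repeated division with remainder:
  a^3-a^2-3a-870 = (a^3-7a^2-30a) + (6a^2+27a-870)
  a^3-7a^2-30a = ((1/6)a-23/12)(6a^2+27a-870) + ((667/4)a-3335/2)
  6a^2+27a-870 = ((24/667)a+12/23)((667/4)a-3335/2) + (0)
Last nonzero remainder: (667/4)a-3335/2. Dividing through by 667/4 gives the monic gcd a-10.
Cancel a-10 from numerator and denominator to get the reduced form.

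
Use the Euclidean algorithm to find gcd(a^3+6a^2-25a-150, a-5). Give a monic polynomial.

a-5

Apply the Euclidean algorithm:
  a^3+6a^2-25a-150 = (a^2+11a+30)(a-5) + (0)
The last nonzero remainder a-5 is already monic.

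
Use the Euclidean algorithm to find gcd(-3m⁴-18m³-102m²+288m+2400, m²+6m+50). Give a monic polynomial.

m²+6m+50

By polynomial division,
  -3m⁴-18m³-102m²+288m+2400 = (-3m²+48)(m²+6m+50) + (0)
The last nonzero remainder m²+6m+50 is already monic.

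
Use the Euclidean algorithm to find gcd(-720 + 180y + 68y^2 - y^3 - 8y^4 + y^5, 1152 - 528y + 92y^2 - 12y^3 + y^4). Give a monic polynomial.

Euclidean algorithm in ℚ[y]:
  y^5 - 8y^4 - y^3 + 68y^2 + 180y - 720 = (y + 4)(y^4 - 12y^3 + 92y^2 - 528y + 1152) + (-45y^3 + 228y^2 + 1140y - 5328)
  y^4 - 12y^3 + 92y^2 - 528y + 1152 = (-(1/45)y + 104/675)(-45y^3 + 228y^2 + 1140y - 5328) + ((18496/225)y^2 - (36992/45)y + 147968/75)
  -45y^3 + 228y^2 + 1140y - 5328 = (-(10125/18496)y - 24975/9248)((18496/225)y^2 - (36992/45)y + 147968/75) + (0)
Last nonzero remainder: (18496/225)y^2 - (36992/45)y + 147968/75. Dividing through by 18496/225 gives the monic gcd y^2 - 10y + 24.

24 - 10y + y^2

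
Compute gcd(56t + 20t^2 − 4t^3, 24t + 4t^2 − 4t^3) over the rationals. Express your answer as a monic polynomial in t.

2t + t^2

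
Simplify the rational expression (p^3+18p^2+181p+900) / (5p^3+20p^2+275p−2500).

Euclidean algorithm in ℚ[p]:
  p^3+18p^2+181p+900 = (1/5)(5p^3+20p^2+275p−2500) + (14p^2+126p+1400)
  5p^3+20p^2+275p−2500 = ((5/14)p−25/14)(14p^2+126p+1400) + (0)
Last nonzero remainder: 14p^2+126p+1400. Dividing through by 14 gives the monic gcd p^2+9p+100.
Cancel p^2+9p+100 from numerator and denominator to get the reduced form.

(p+9)/(5p−25)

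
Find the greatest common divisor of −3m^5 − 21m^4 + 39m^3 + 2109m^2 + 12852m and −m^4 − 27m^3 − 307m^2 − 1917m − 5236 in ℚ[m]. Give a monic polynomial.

m^3 + 16m^2 + 131m + 476

By polynomial division,
  −3m^5 − 21m^4 + 39m^3 + 2109m^2 + 12852m = (3m − 60)(−m^4 − 27m^3 − 307m^2 − 1917m − 5236) + (−660m^3 − 10560m^2 − 86460m − 314160)
  −m^4 − 27m^3 − 307m^2 − 1917m − 5236 = ((1/660)m + 1/60)(−660m^3 − 10560m^2 − 86460m − 314160) + (0)
Last nonzero remainder: −660m^3 − 10560m^2 − 86460m − 314160. Dividing through by −660 gives the monic gcd m^3 + 16m^2 + 131m + 476.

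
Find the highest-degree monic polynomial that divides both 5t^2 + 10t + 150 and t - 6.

1

Repeated division with remainder:
  5t^2 + 10t + 150 = (5t + 40)(t - 6) + (390)
  t - 6 = ((1/390)t - 1/65)(390) + (0)
The last nonzero remainder is the constant 390, so the polynomials are coprime and gcd = 1.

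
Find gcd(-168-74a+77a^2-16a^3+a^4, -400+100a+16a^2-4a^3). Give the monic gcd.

-4+a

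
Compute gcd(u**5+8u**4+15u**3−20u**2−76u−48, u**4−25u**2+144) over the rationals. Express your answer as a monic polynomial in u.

u**2+7u+12

Euclidean algorithm in ℚ[u]:
  u**5+8u**4+15u**3−20u**2−76u−48 = (u+8)(u**4−25u**2+144) + (40u**3+180u**2−220u−1200)
  u**4−25u**2+144 = ((1/40)u−9/80)(40u**3+180u**2−220u−1200) + ((3/4)u**2+(21/4)u+9)
  40u**3+180u**2−220u−1200 = ((160/3)u−400/3)((3/4)u**2+(21/4)u+9) + (0)
Last nonzero remainder: (3/4)u**2+(21/4)u+9. Dividing through by 3/4 gives the monic gcd u**2+7u+12.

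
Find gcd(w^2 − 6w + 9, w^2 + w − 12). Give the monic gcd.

w − 3

By polynomial division,
  w^2 − 6w + 9 = (w^2 + w − 12) + (−7w + 21)
  w^2 + w − 12 = (−(1/7)w − 4/7)(−7w + 21) + (0)
Last nonzero remainder: −7w + 21. Dividing through by −7 gives the monic gcd w − 3.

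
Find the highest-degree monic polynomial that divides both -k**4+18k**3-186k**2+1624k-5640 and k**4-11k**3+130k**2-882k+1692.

Euclidean algorithm in ℚ[k]:
  -k**4+18k**3-186k**2+1624k-5640 = (-1)(k**4-11k**3+130k**2-882k+1692) + (7k**3-56k**2+742k-3948)
  k**4-11k**3+130k**2-882k+1692 = ((1/7)k-3/7)(7k**3-56k**2+742k-3948) + (0)
Last nonzero remainder: 7k**3-56k**2+742k-3948. Dividing through by 7 gives the monic gcd k**3-8k**2+106k-564.

k**3-8k**2+106k-564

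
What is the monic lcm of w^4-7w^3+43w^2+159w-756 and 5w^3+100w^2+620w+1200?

w^6+9w^5-9w^4+427w^3+4368w^2-2556w-45360

Apply the Euclidean algorithm:
  w^4-7w^3+43w^2+159w-756 = ((1/5)w-27/5)(5w^3+100w^2+620w+1200) + (459w^2+3267w+5724)
  5w^3+100w^2+620w+1200 = ((5/459)w+365/2601)(459w^2+3267w+5724) + ((28665/289)w+114660/289)
  459w^2+3267w+5724 = ((14739/3185)w+45951/3185)((28665/289)w+114660/289) + (0)
Last nonzero remainder: (28665/289)w+114660/289. Dividing through by 28665/289 gives the monic gcd w+4.
Then lcm(f, g) = f·g / gcd(f, g); expanding and making the result monic gives the answer.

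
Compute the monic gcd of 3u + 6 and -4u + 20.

Apply the Euclidean algorithm:
  3u + 6 = (-3/4)(-4u + 20) + (21)
  -4u + 20 = (-(4/21)u + 20/21)(21) + (0)
The last nonzero remainder is the constant 21, so the polynomials are coprime and gcd = 1.

1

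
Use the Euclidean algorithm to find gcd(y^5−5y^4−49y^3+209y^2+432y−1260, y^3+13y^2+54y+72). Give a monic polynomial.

y^2+9y+18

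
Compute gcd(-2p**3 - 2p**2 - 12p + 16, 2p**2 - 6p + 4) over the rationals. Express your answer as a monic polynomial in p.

p - 1

By polynomial division,
  -2p**3 - 2p**2 - 12p + 16 = (-p - 4)(2p**2 - 6p + 4) + (-32p + 32)
  2p**2 - 6p + 4 = (-(1/16)p + 1/8)(-32p + 32) + (0)
Last nonzero remainder: -32p + 32. Dividing through by -32 gives the monic gcd p - 1.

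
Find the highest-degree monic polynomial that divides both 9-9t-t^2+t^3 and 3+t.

3+t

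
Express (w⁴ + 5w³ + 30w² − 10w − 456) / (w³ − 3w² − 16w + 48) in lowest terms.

(w² + 4w + 38)/(w − 4)

By polynomial division,
  w⁴ + 5w³ + 30w² − 10w − 456 = (w + 8)(w³ − 3w² − 16w + 48) + (70w² + 70w − 840)
  w³ − 3w² − 16w + 48 = ((1/70)w − 2/35)(70w² + 70w − 840) + (0)
Last nonzero remainder: 70w² + 70w − 840. Dividing through by 70 gives the monic gcd w² + w − 12.
Cancel w² + w − 12 from numerator and denominator to get the reduced form.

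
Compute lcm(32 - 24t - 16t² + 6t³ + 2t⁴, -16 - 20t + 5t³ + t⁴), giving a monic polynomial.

Apply the Euclidean algorithm:
  2t⁴ + 6t³ - 16t² - 24t + 32 = (2)(t⁴ + 5t³ - 20t - 16) + (-4t³ - 16t² + 16t + 64)
  t⁴ + 5t³ - 20t - 16 = (-(1/4)t - 1/4)(-4t³ - 16t² + 16t + 64) + (0)
Last nonzero remainder: -4t³ - 16t² + 16t + 64. Dividing through by -4 gives the monic gcd t³ + 4t² - 4t - 16.
Then lcm(f, g) = f·g / gcd(f, g); expanding and making the result monic gives the answer.

16 + 4t - 20t² - 5t³ + 4t⁴ + t⁵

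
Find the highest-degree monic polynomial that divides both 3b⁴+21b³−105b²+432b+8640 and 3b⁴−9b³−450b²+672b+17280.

b²+16b+64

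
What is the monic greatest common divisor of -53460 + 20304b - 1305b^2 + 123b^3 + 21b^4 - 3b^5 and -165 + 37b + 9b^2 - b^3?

Repeated division with remainder:
  -3b^5 + 21b^4 + 123b^3 - 1305b^2 + 20304b - 53460 = (3b^2 + 6b + 42)(-b^3 + 9b^2 + 37b - 165) + (-1410b^2 + 19740b - 46530)
  -b^3 + 9b^2 + 37b - 165 = ((1/1410)b + 1/282)(-1410b^2 + 19740b - 46530) + (0)
Last nonzero remainder: -1410b^2 + 19740b - 46530. Dividing through by -1410 gives the monic gcd b^2 - 14b + 33.

33 - 14b + b^2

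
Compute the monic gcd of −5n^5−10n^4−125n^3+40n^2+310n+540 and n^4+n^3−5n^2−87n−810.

Euclidean algorithm in ℚ[n]:
  −5n^5−10n^4−125n^3+40n^2+310n+540 = (−5n−5)(n^4+n^3−5n^2−87n−810) + (−145n^3−420n^2−4175n−3510)
  n^4+n^3−5n^2−87n−810 = (−(1/145)n+11/841)(−145n^3−420n^2−4175n−3510) + (−(23800/841)n^2−(47600/841)n−642600/841)
  −145n^3−420n^2−4175n−3510 = ((24389/4760)n+10933/2380)(−(23800/841)n^2−(47600/841)n−642600/841) + (0)
Last nonzero remainder: −(23800/841)n^2−(47600/841)n−642600/841. Dividing through by −23800/841 gives the monic gcd n^2+2n+27.

n^2+2n+27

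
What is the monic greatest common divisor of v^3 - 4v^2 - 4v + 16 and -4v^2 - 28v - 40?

By polynomial division,
  v^3 - 4v^2 - 4v + 16 = (-(1/4)v + 11/4)(-4v^2 - 28v - 40) + (63v + 126)
  -4v^2 - 28v - 40 = (-(4/63)v - 20/63)(63v + 126) + (0)
Last nonzero remainder: 63v + 126. Dividing through by 63 gives the monic gcd v + 2.

v + 2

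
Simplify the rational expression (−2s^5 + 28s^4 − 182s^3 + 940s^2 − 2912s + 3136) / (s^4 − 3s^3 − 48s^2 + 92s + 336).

(−2s^3 + 6s^2 − 60s + 112)/(s^2 + 8s + 12)

Apply the Euclidean algorithm:
  −2s^5 + 28s^4 − 182s^3 + 940s^2 − 2912s + 3136 = (−2s + 22)(s^4 − 3s^3 − 48s^2 + 92s + 336) + (−212s^3 + 2180s^2 − 4264s − 4256)
  s^4 − 3s^3 − 48s^2 + 92s + 336 = (−(1/212)s − 193/5618)(−212s^3 + 2180s^2 − 4264s − 4256) + ((19040/2809)s^2 − (209440/2809)s + 533120/2809)
  −212s^3 + 2180s^2 − 4264s − 4256 = (−(148877/4760)s − 53371/2380)((19040/2809)s^2 − (209440/2809)s + 533120/2809) + (0)
Last nonzero remainder: (19040/2809)s^2 − (209440/2809)s + 533120/2809. Dividing through by 19040/2809 gives the monic gcd s^2 − 11s + 28.
Cancel s^2 − 11s + 28 from numerator and denominator to get the reduced form.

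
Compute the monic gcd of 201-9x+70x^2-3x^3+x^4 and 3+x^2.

3+x^2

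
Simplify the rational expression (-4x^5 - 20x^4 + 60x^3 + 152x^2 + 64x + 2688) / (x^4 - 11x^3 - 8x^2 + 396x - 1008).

(-4x^3 - 12x^2 - 12x - 112)/(x^2 - 13x + 42)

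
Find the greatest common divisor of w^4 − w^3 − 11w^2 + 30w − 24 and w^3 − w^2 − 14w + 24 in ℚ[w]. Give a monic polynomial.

w^2 + 2w − 8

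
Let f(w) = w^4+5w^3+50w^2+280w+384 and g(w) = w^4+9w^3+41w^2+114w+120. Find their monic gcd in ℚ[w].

Repeated division with remainder:
  w^4+5w^3+50w^2+280w+384 = (w^4+9w^3+41w^2+114w+120) + (-4w^3+9w^2+166w+264)
  w^4+9w^3+41w^2+114w+120 = (-(1/4)w-45/16)(-4w^3+9w^2+166w+264) + ((1725/16)w^2+(5175/8)w+1725/2)
  -4w^3+9w^2+166w+264 = (-(64/1725)w+176/575)((1725/16)w^2+(5175/8)w+1725/2) + (0)
Last nonzero remainder: (1725/16)w^2+(5175/8)w+1725/2. Dividing through by 1725/16 gives the monic gcd w^2+6w+8.

w^2+6w+8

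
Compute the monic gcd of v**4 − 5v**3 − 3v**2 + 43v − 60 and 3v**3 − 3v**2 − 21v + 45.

v**3 − v**2 − 7v + 15

By polynomial division,
  v**4 − 5v**3 − 3v**2 + 43v − 60 = ((1/3)v − 4/3)(3v**3 − 3v**2 − 21v + 45) + (0)
Last nonzero remainder: 3v**3 − 3v**2 − 21v + 45. Dividing through by 3 gives the monic gcd v**3 − v**2 − 7v + 15.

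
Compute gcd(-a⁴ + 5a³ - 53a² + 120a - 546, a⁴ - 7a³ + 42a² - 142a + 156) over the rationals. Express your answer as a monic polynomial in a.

By polynomial division,
  -a⁴ + 5a³ - 53a² + 120a - 546 = (-1)(a⁴ - 7a³ + 42a² - 142a + 156) + (-2a³ - 11a² - 22a - 390)
  a⁴ - 7a³ + 42a² - 142a + 156 = (-(1/2)a + 25/4)(-2a³ - 11a² - 22a - 390) + ((399/4)a² - (399/2)a + 5187/2)
  -2a³ - 11a² - 22a - 390 = (-(8/399)a - 20/133)((399/4)a² - (399/2)a + 5187/2) + (0)
Last nonzero remainder: (399/4)a² - (399/2)a + 5187/2. Dividing through by 399/4 gives the monic gcd a² - 2a + 26.

a² - 2a + 26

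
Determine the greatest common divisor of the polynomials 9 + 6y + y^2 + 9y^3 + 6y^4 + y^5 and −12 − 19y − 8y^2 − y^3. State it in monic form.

3 + 4y + y^2

Apply the Euclidean algorithm:
  y^5 + 6y^4 + 9y^3 + y^2 + 6y + 9 = (−y^2 + 2y − 6)(−y^3 − 8y^2 − 19y − 12) + (−21y^2 − 84y − 63)
  −y^3 − 8y^2 − 19y − 12 = ((1/21)y + 4/21)(−21y^2 − 84y − 63) + (0)
Last nonzero remainder: −21y^2 − 84y − 63. Dividing through by −21 gives the monic gcd y^2 + 4y + 3.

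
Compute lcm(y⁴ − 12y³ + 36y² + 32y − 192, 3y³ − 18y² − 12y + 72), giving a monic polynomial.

y⁵ − 14y⁴ + 60y³ − 40y² − 256y + 384

Repeated division with remainder:
  y⁴ − 12y³ + 36y² + 32y − 192 = ((1/3)y − 2)(3y³ − 18y² − 12y + 72) + (4y² − 16y − 48)
  3y³ − 18y² − 12y + 72 = ((3/4)y − 3/2)(4y² − 16y − 48) + (0)
Last nonzero remainder: 4y² − 16y − 48. Dividing through by 4 gives the monic gcd y² − 4y − 12.
Then lcm(f, g) = f·g / gcd(f, g); expanding and making the result monic gives the answer.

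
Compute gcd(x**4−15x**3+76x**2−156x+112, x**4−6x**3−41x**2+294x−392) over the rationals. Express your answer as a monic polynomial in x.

x**3−13x**2+50x−56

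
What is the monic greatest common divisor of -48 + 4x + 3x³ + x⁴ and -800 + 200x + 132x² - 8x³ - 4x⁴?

-8 + 2x + x²

Apply the Euclidean algorithm:
  x⁴ + 3x³ + 4x - 48 = (-1/4)(-4x⁴ - 8x³ + 132x² + 200x - 800) + (x³ + 33x² + 54x - 248)
  -4x⁴ - 8x³ + 132x² + 200x - 800 = (-4x + 124)(x³ + 33x² + 54x - 248) + (-3744x² - 7488x + 29952)
  x³ + 33x² + 54x - 248 = (-(1/3744)x - 31/3744)(-3744x² - 7488x + 29952) + (0)
Last nonzero remainder: -3744x² - 7488x + 29952. Dividing through by -3744 gives the monic gcd x² + 2x - 8.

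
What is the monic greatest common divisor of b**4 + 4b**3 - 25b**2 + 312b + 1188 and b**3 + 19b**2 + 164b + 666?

b + 9

By polynomial division,
  b**4 + 4b**3 - 25b**2 + 312b + 1188 = (b - 15)(b**3 + 19b**2 + 164b + 666) + (96b**2 + 2106b + 11178)
  b**3 + 19b**2 + 164b + 666 = ((1/96)b - 47/1536)(96b**2 + 2106b + 11178) + ((28673/256)b + 258057/256)
  96b**2 + 2106b + 11178 = ((24576/28673)b + 317952/28673)((28673/256)b + 258057/256) + (0)
Last nonzero remainder: (28673/256)b + 258057/256. Dividing through by 28673/256 gives the monic gcd b + 9.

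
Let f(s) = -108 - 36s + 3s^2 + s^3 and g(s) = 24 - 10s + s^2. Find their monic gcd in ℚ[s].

Apply the Euclidean algorithm:
  s^3 + 3s^2 - 36s - 108 = (s + 13)(s^2 - 10s + 24) + (70s - 420)
  s^2 - 10s + 24 = ((1/70)s - 2/35)(70s - 420) + (0)
Last nonzero remainder: 70s - 420. Dividing through by 70 gives the monic gcd s - 6.

-6 + s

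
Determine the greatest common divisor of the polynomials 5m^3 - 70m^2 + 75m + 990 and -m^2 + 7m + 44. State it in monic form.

Euclidean algorithm in ℚ[m]:
  5m^3 - 70m^2 + 75m + 990 = (-5m + 35)(-m^2 + 7m + 44) + (50m - 550)
  -m^2 + 7m + 44 = (-(1/50)m - 2/25)(50m - 550) + (0)
Last nonzero remainder: 50m - 550. Dividing through by 50 gives the monic gcd m - 11.

m - 11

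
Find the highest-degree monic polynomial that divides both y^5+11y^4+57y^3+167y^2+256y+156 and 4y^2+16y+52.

y^2+4y+13

By polynomial division,
  y^5+11y^4+57y^3+167y^2+256y+156 = ((1/4)y^3+(7/4)y^2+4y+3)(4y^2+16y+52) + (0)
Last nonzero remainder: 4y^2+16y+52. Dividing through by 4 gives the monic gcd y^2+4y+13.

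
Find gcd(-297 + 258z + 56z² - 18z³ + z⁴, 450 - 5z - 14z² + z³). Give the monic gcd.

-9 + z

By polynomial division,
  z⁴ - 18z³ + 56z² + 258z - 297 = (z - 4)(z³ - 14z² - 5z + 450) + (5z² - 212z + 1503)
  z³ - 14z² - 5z + 450 = ((1/5)z + 142/25)(5z² - 212z + 1503) + ((22464/25)z - 202176/25)
  5z² - 212z + 1503 = ((125/22464)z - 4175/22464)((22464/25)z - 202176/25) + (0)
Last nonzero remainder: (22464/25)z - 202176/25. Dividing through by 22464/25 gives the monic gcd z - 9.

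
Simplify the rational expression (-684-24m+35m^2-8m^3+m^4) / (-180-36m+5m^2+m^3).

(114+23m-2m^2+m^3)/(30+11m+m^2)

Repeated division with remainder:
  m^4-8m^3+35m^2-24m-684 = (m-13)(m^3+5m^2-36m-180) + (136m^2-312m-3024)
  m^3+5m^2-36m-180 = ((1/136)m+31/578)(136m^2-312m-3024) + ((858/289)m-5148/289)
  136m^2-312m-3024 = ((19652/429)m+24276/143)((858/289)m-5148/289) + (0)
Last nonzero remainder: (858/289)m-5148/289. Dividing through by 858/289 gives the monic gcd m-6.
Cancel m-6 from numerator and denominator to get the reduced form.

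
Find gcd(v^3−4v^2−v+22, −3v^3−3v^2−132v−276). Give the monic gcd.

v+2

By polynomial division,
  v^3−4v^2−v+22 = (−1/3)(−3v^3−3v^2−132v−276) + (−5v^2−45v−70)
  −3v^3−3v^2−132v−276 = ((3/5)v−24/5)(−5v^2−45v−70) + (−306v−612)
  −5v^2−45v−70 = ((5/306)v+35/306)(−306v−612) + (0)
Last nonzero remainder: −306v−612. Dividing through by −306 gives the monic gcd v+2.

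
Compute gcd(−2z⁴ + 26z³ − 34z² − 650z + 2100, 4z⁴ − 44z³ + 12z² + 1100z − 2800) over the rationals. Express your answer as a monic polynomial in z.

Apply the Euclidean algorithm:
  −2z⁴ + 26z³ − 34z² − 650z + 2100 = (−1/2)(4z⁴ − 44z³ + 12z² + 1100z − 2800) + (4z³ − 28z² − 100z + 700)
  4z⁴ − 44z³ + 12z² + 1100z − 2800 = (z − 4)(4z³ − 28z² − 100z + 700) + (0)
Last nonzero remainder: 4z³ − 28z² − 100z + 700. Dividing through by 4 gives the monic gcd z³ − 7z² − 25z + 175.

z³ − 7z² − 25z + 175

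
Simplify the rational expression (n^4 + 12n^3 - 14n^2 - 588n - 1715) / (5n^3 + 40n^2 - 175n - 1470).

Euclidean algorithm in ℚ[n]:
  n^4 + 12n^3 - 14n^2 - 588n - 1715 = ((1/5)n + 4/5)(5n^3 + 40n^2 - 175n - 1470) + (-11n^2 - 154n - 539)
  5n^3 + 40n^2 - 175n - 1470 = (-(5/11)n + 30/11)(-11n^2 - 154n - 539) + (0)
Last nonzero remainder: -11n^2 - 154n - 539. Dividing through by -11 gives the monic gcd n^2 + 14n + 49.
Cancel n^2 + 14n + 49 from numerator and denominator to get the reduced form.

(n^2 - 2n - 35)/(5n - 30)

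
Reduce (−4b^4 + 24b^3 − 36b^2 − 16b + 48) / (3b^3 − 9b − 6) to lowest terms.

(−4b^2 + 20b − 24)/(3b + 3)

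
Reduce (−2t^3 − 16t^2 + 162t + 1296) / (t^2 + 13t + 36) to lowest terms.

Euclidean algorithm in ℚ[t]:
  −2t^3 − 16t^2 + 162t + 1296 = (−2t + 10)(t^2 + 13t + 36) + (104t + 936)
  t^2 + 13t + 36 = ((1/104)t + 1/26)(104t + 936) + (0)
Last nonzero remainder: 104t + 936. Dividing through by 104 gives the monic gcd t + 9.
Cancel t + 9 from numerator and denominator to get the reduced form.

(−2t^2 + 2t + 144)/(t + 4)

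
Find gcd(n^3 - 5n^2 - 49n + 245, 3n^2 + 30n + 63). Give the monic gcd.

n + 7

Euclidean algorithm in ℚ[n]:
  n^3 - 5n^2 - 49n + 245 = ((1/3)n - 5)(3n^2 + 30n + 63) + (80n + 560)
  3n^2 + 30n + 63 = ((3/80)n + 9/80)(80n + 560) + (0)
Last nonzero remainder: 80n + 560. Dividing through by 80 gives the monic gcd n + 7.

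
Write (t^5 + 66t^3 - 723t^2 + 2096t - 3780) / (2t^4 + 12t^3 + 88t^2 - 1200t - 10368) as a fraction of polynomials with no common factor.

Apply the Euclidean algorithm:
  t^5 + 66t^3 - 723t^2 + 2096t - 3780 = ((1/2)t - 3)(2t^4 + 12t^3 + 88t^2 - 1200t - 10368) + (58t^3 + 141t^2 + 3680t - 34884)
  2t^4 + 12t^3 + 88t^2 - 1200t - 10368 = ((1/29)t + 207/1682)(58t^3 + 141t^2 + 3680t - 34884) + (-(94611/1682)t^2 - (378444/841)t - 5108994/841)
  58t^3 + 141t^2 + 3680t - 34884 = (-(97556/94611)t + 543286/94611)(-(94611/1682)t^2 - (378444/841)t - 5108994/841) + (0)
Last nonzero remainder: -(94611/1682)t^2 - (378444/841)t - 5108994/841. Dividing through by -94611/1682 gives the monic gcd t^2 + 8t + 108.
Cancel t^2 + 8t + 108 from numerator and denominator to get the reduced form.

(t^3 - 8t^2 + 22t - 35)/(2t^2 - 4t - 96)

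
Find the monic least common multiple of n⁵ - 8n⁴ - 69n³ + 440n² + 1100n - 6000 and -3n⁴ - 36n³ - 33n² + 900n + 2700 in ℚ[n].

Apply the Euclidean algorithm:
  n⁵ - 8n⁴ - 69n³ + 440n² + 1100n - 6000 = (-(1/3)n + 20/3)(-3n⁴ - 36n³ - 33n² + 900n + 2700) + (160n³ + 960n² - 4000n - 24000)
  -3n⁴ - 36n³ - 33n² + 900n + 2700 = (-(3/160)n - 9/80)(160n³ + 960n² - 4000n - 24000) + (0)
Last nonzero remainder: 160n³ + 960n² - 4000n - 24000. Dividing through by 160 gives the monic gcd n³ + 6n² - 25n - 150.
Then lcm(f, g) = f·g / gcd(f, g); expanding and making the result monic gives the answer.

n⁶ - 2n⁵ - 117n⁴ + 26n³ + 3740n² + 600n - 36000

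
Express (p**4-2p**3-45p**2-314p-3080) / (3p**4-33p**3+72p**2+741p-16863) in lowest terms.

(p**2+2p+40)/(3p**2-21p+219)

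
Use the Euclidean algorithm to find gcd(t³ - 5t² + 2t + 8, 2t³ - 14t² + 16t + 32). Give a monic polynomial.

t² - 3t - 4

Repeated division with remainder:
  t³ - 5t² + 2t + 8 = (1/2)(2t³ - 14t² + 16t + 32) + (2t² - 6t - 8)
  2t³ - 14t² + 16t + 32 = (t - 4)(2t² - 6t - 8) + (0)
Last nonzero remainder: 2t² - 6t - 8. Dividing through by 2 gives the monic gcd t² - 3t - 4.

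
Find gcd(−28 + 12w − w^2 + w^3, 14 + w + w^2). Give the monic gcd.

Apply the Euclidean algorithm:
  w^3 − w^2 + 12w − 28 = (w − 2)(w^2 + w + 14) + (0)
The last nonzero remainder w^2 + w + 14 is already monic.

14 + w + w^2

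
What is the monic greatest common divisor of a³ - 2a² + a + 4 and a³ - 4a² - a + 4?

Euclidean algorithm in ℚ[a]:
  a³ - 2a² + a + 4 = (a³ - 4a² - a + 4) + (2a² + 2a)
  a³ - 4a² - a + 4 = ((1/2)a - 5/2)(2a² + 2a) + (4a + 4)
  2a² + 2a = ((1/2)a)(4a + 4) + (0)
Last nonzero remainder: 4a + 4. Dividing through by 4 gives the monic gcd a + 1.

a + 1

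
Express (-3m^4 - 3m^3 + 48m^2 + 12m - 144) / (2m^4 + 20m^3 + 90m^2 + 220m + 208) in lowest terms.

By polynomial division,
  -3m^4 - 3m^3 + 48m^2 + 12m - 144 = (-3/2)(2m^4 + 20m^3 + 90m^2 + 220m + 208) + (27m^3 + 183m^2 + 342m + 168)
  2m^4 + 20m^3 + 90m^2 + 220m + 208 = ((2/27)m + 58/243)(27m^3 + 183m^2 + 342m + 168) + ((1700/81)m^2 + (3400/27)m + 13600/81)
  27m^3 + 183m^2 + 342m + 168 = ((2187/1700)m + 1701/1700)((1700/81)m^2 + (3400/27)m + 13600/81) + (0)
Last nonzero remainder: (1700/81)m^2 + (3400/27)m + 13600/81. Dividing through by 1700/81 gives the monic gcd m^2 + 6m + 8.
Cancel m^2 + 6m + 8 from numerator and denominator to get the reduced form.

(-3m^2 + 15m - 18)/(2m^2 + 8m + 26)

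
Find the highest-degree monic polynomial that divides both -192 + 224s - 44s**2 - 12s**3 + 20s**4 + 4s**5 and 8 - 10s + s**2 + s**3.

Repeated division with remainder:
  4s**5 + 20s**4 - 12s**3 - 44s**2 + 224s - 192 = (4s**2 + 16s + 12)(s**3 + s**2 - 10s + 8) + (72s**2 + 216s - 288)
  s**3 + s**2 - 10s + 8 = ((1/72)s - 1/36)(72s**2 + 216s - 288) + (0)
Last nonzero remainder: 72s**2 + 216s - 288. Dividing through by 72 gives the monic gcd s**2 + 3s - 4.

-4 + 3s + s**2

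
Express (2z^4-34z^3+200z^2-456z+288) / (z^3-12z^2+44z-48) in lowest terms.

Euclidean algorithm in ℚ[z]:
  2z^4-34z^3+200z^2-456z+288 = (2z-10)(z^3-12z^2+44z-48) + (-8z^2+80z-192)
  z^3-12z^2+44z-48 = (-(1/8)z+1/4)(-8z^2+80z-192) + (0)
Last nonzero remainder: -8z^2+80z-192. Dividing through by -8 gives the monic gcd z^2-10z+24.
Cancel z^2-10z+24 from numerator and denominator to get the reduced form.

(2z^2-14z+12)/(z-2)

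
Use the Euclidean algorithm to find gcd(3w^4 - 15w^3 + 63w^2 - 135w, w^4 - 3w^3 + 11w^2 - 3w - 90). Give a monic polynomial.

By polynomial division,
  3w^4 - 15w^3 + 63w^2 - 135w = (3)(w^4 - 3w^3 + 11w^2 - 3w - 90) + (-6w^3 + 30w^2 - 126w + 270)
  w^4 - 3w^3 + 11w^2 - 3w - 90 = (-(1/6)w - 1/3)(-6w^3 + 30w^2 - 126w + 270) + (0)
Last nonzero remainder: -6w^3 + 30w^2 - 126w + 270. Dividing through by -6 gives the monic gcd w^3 - 5w^2 + 21w - 45.

w^3 - 5w^2 + 21w - 45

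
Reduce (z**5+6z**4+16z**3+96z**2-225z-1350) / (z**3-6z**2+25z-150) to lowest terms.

Apply the Euclidean algorithm:
  z**5+6z**4+16z**3+96z**2-225z-1350 = (z**2+12z+63)(z**3-6z**2+25z-150) + (324z**2+8100)
  z**3-6z**2+25z-150 = ((1/324)z-1/54)(324z**2+8100) + (0)
Last nonzero remainder: 324z**2+8100. Dividing through by 324 gives the monic gcd z**2+25.
Cancel z**2+25 from numerator and denominator to get the reduced form.

(z**3+6z**2-9z-54)/(z-6)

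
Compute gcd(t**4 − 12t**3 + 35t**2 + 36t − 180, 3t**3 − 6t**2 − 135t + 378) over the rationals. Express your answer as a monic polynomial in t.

Repeated division with remainder:
  t**4 − 12t**3 + 35t**2 + 36t − 180 = ((1/3)t − 10/3)(3t**3 − 6t**2 − 135t + 378) + (60t**2 − 540t + 1080)
  3t**3 − 6t**2 − 135t + 378 = ((1/20)t + 7/20)(60t**2 − 540t + 1080) + (0)
Last nonzero remainder: 60t**2 − 540t + 1080. Dividing through by 60 gives the monic gcd t**2 − 9t + 18.

t**2 − 9t + 18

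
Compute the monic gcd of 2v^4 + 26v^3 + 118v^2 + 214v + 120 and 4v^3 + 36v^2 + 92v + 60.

Euclidean algorithm in ℚ[v]:
  2v^4 + 26v^3 + 118v^2 + 214v + 120 = ((1/2)v + 2)(4v^3 + 36v^2 + 92v + 60) + (0)
Last nonzero remainder: 4v^3 + 36v^2 + 92v + 60. Dividing through by 4 gives the monic gcd v^3 + 9v^2 + 23v + 15.

v^3 + 9v^2 + 23v + 15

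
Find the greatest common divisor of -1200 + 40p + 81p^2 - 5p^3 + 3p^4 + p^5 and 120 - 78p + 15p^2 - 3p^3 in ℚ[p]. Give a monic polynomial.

20 - 3p + p^2

Euclidean algorithm in ℚ[p]:
  p^5 + 3p^4 - 5p^3 + 81p^2 + 40p - 1200 = (-(1/3)p^2 - (8/3)p - 3)(-3p^3 + 15p^2 - 78p + 120) + (-42p^2 + 126p - 840)
  -3p^3 + 15p^2 - 78p + 120 = ((1/14)p - 1/7)(-42p^2 + 126p - 840) + (0)
Last nonzero remainder: -42p^2 + 126p - 840. Dividing through by -42 gives the monic gcd p^2 - 3p + 20.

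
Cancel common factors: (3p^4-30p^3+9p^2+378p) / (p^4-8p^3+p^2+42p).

(3p^2-9p-54)/(p^2-p-6)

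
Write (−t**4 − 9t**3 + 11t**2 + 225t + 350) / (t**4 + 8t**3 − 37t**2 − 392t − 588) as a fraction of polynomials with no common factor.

(−t**2 + 25)/(t**2 − t − 42)

Apply the Euclidean algorithm:
  −t**4 − 9t**3 + 11t**2 + 225t + 350 = (−1)(t**4 + 8t**3 − 37t**2 − 392t − 588) + (−t**3 − 26t**2 − 167t − 238)
  t**4 + 8t**3 − 37t**2 − 392t − 588 = (−t + 18)(−t**3 − 26t**2 − 167t − 238) + (264t**2 + 2376t + 3696)
  −t**3 − 26t**2 − 167t − 238 = (−(1/264)t − 17/264)(264t**2 + 2376t + 3696) + (0)
Last nonzero remainder: 264t**2 + 2376t + 3696. Dividing through by 264 gives the monic gcd t**2 + 9t + 14.
Cancel t**2 + 9t + 14 from numerator and denominator to get the reduced form.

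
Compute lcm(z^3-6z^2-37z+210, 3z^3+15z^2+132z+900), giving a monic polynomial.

z^5-7z^4+19z^3-53z^2-2060z+10500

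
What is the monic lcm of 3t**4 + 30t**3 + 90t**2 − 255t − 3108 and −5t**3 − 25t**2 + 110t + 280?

Apply the Euclidean algorithm:
  3t**4 + 30t**3 + 90t**2 − 255t − 3108 = (−(3/5)t − 3)(−5t**3 − 25t**2 + 110t + 280) + (81t**2 + 243t − 2268)
  −5t**3 − 25t**2 + 110t + 280 = (−(5/81)t − 10/81)(81t**2 + 243t − 2268) + (0)
Last nonzero remainder: 81t**2 + 243t − 2268. Dividing through by 81 gives the monic gcd t**2 + 3t − 28.
Then lcm(f, g) = f·g / gcd(f, g); expanding and making the result monic gives the answer.

t**5 + 12t**4 + 50t**3 − 25t**2 − 1206t − 2072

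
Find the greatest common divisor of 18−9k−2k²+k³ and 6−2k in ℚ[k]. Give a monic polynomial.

−3+k

By polynomial division,
  k³−2k²−9k+18 = (−(1/2)k²−(1/2)k+3)(−2k+6) + (0)
Last nonzero remainder: −2k+6. Dividing through by −2 gives the monic gcd k−3.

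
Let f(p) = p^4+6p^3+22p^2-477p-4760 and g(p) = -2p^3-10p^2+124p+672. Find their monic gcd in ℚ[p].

Euclidean algorithm in ℚ[p]:
  p^4+6p^3+22p^2-477p-4760 = (-(1/2)p-1/2)(-2p^3-10p^2+124p+672) + (79p^2-79p-4424)
  -2p^3-10p^2+124p+672 = (-(2/79)p-12/79)(79p^2-79p-4424) + (0)
Last nonzero remainder: 79p^2-79p-4424. Dividing through by 79 gives the monic gcd p^2-p-56.

p^2-p-56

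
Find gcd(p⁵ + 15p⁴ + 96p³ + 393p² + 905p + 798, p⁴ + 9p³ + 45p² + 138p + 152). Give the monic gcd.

p³ + 5p² + 25p + 38

Apply the Euclidean algorithm:
  p⁵ + 15p⁴ + 96p³ + 393p² + 905p + 798 = (p + 6)(p⁴ + 9p³ + 45p² + 138p + 152) + (-3p³ - 15p² - 75p - 114)
  p⁴ + 9p³ + 45p² + 138p + 152 = (-(1/3)p - 4/3)(-3p³ - 15p² - 75p - 114) + (0)
Last nonzero remainder: -3p³ - 15p² - 75p - 114. Dividing through by -3 gives the monic gcd p³ + 5p² + 25p + 38.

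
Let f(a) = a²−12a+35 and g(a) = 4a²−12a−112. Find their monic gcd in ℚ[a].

a−7

Apply the Euclidean algorithm:
  a²−12a+35 = (1/4)(4a²−12a−112) + (−9a+63)
  4a²−12a−112 = (−(4/9)a−16/9)(−9a+63) + (0)
Last nonzero remainder: −9a+63. Dividing through by −9 gives the monic gcd a−7.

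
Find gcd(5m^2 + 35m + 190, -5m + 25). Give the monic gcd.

1

Apply the Euclidean algorithm:
  5m^2 + 35m + 190 = (-m - 12)(-5m + 25) + (490)
  -5m + 25 = (-(1/98)m + 5/98)(490) + (0)
The last nonzero remainder is the constant 490, so the polynomials are coprime and gcd = 1.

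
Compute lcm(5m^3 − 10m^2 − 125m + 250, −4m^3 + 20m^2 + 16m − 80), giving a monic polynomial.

m^4 − 29m^2 + 100

Apply the Euclidean algorithm:
  5m^3 − 10m^2 − 125m + 250 = (−5/4)(−4m^3 + 20m^2 + 16m − 80) + (15m^2 − 105m + 150)
  −4m^3 + 20m^2 + 16m − 80 = (−(4/15)m − 8/15)(15m^2 − 105m + 150) + (0)
Last nonzero remainder: 15m^2 − 105m + 150. Dividing through by 15 gives the monic gcd m^2 − 7m + 10.
Then lcm(f, g) = f·g / gcd(f, g); expanding and making the result monic gives the answer.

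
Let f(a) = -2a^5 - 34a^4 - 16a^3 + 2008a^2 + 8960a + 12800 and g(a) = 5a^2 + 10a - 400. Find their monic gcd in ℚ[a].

Apply the Euclidean algorithm:
  -2a^5 - 34a^4 - 16a^3 + 2008a^2 + 8960a + 12800 = (-(2/5)a^3 - 6a^2 - (116/5)a - 32)(5a^2 + 10a - 400) + (0)
Last nonzero remainder: 5a^2 + 10a - 400. Dividing through by 5 gives the monic gcd a^2 + 2a - 80.

a^2 + 2a - 80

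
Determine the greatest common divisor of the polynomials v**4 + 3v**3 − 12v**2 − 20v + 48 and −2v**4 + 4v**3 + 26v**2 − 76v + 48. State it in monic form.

v**2 + 2v − 8

Apply the Euclidean algorithm:
  v**4 + 3v**3 − 12v**2 − 20v + 48 = (−1/2)(−2v**4 + 4v**3 + 26v**2 − 76v + 48) + (5v**3 + v**2 − 58v + 72)
  −2v**4 + 4v**3 + 26v**2 − 76v + 48 = (−(2/5)v + 22/25)(5v**3 + v**2 − 58v + 72) + ((48/25)v**2 + (96/25)v − 384/25)
  5v**3 + v**2 − 58v + 72 = ((125/48)v − 75/16)((48/25)v**2 + (96/25)v − 384/25) + (0)
Last nonzero remainder: (48/25)v**2 + (96/25)v − 384/25. Dividing through by 48/25 gives the monic gcd v**2 + 2v − 8.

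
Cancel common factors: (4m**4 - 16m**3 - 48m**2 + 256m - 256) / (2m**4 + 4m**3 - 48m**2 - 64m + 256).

(2m - 4)/(m + 4)

Euclidean algorithm in ℚ[m]:
  4m**4 - 16m**3 - 48m**2 + 256m - 256 = (2)(2m**4 + 4m**3 - 48m**2 - 64m + 256) + (-24m**3 + 48m**2 + 384m - 768)
  2m**4 + 4m**3 - 48m**2 - 64m + 256 = (-(1/12)m - 1/3)(-24m**3 + 48m**2 + 384m - 768) + (0)
Last nonzero remainder: -24m**3 + 48m**2 + 384m - 768. Dividing through by -24 gives the monic gcd m**3 - 2m**2 - 16m + 32.
Cancel m**3 - 2m**2 - 16m + 32 from numerator and denominator to get the reduced form.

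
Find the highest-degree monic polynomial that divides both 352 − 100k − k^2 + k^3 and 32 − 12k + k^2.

Apply the Euclidean algorithm:
  k^3 − k^2 − 100k + 352 = (k + 11)(k^2 − 12k + 32) + (0)
The last nonzero remainder k^2 − 12k + 32 is already monic.

32 − 12k + k^2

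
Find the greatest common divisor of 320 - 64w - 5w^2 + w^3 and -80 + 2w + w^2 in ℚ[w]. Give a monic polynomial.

-8 + w

By polynomial division,
  w^3 - 5w^2 - 64w + 320 = (w - 7)(w^2 + 2w - 80) + (30w - 240)
  w^2 + 2w - 80 = ((1/30)w + 1/3)(30w - 240) + (0)
Last nonzero remainder: 30w - 240. Dividing through by 30 gives the monic gcd w - 8.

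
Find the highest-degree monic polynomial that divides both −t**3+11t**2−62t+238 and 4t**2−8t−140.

t−7

Apply the Euclidean algorithm:
  −t**3+11t**2−62t+238 = (−(1/4)t+9/4)(4t**2−8t−140) + (−79t+553)
  4t**2−8t−140 = (−(4/79)t−20/79)(−79t+553) + (0)
Last nonzero remainder: −79t+553. Dividing through by −79 gives the monic gcd t−7.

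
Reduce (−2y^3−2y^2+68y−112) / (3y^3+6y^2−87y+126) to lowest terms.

(−2y+8)/(3y−9)

Repeated division with remainder:
  −2y^3−2y^2+68y−112 = (−2/3)(3y^3+6y^2−87y+126) + (2y^2+10y−28)
  3y^3+6y^2−87y+126 = ((3/2)y−9/2)(2y^2+10y−28) + (0)
Last nonzero remainder: 2y^2+10y−28. Dividing through by 2 gives the monic gcd y^2+5y−14.
Cancel y^2+5y−14 from numerator and denominator to get the reduced form.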